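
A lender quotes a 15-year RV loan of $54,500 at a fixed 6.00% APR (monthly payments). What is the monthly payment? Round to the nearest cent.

$459.90

At 6.00% the monthly rate is 0.0050000, so the payment is 54,500 × 0.0050000 / (1 − 1.0050000^−180) = $459.90.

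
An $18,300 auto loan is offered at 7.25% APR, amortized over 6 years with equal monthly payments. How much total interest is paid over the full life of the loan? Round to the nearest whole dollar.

Monthly rate = 7.25%/12 = 0.0060417; payment = 18,300 × 0.0060417 / (1 − (1+0.0060417)^−72) = $314.20.
Total paid = 72 × $314.20 = $22,622.40; interest = $22,622.40 − $18,300 = $4,322.40.

$4,322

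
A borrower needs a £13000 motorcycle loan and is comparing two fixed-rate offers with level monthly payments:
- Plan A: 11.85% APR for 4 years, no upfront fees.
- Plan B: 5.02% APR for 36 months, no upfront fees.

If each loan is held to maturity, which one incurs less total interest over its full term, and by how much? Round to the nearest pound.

Plan B by £2,356

Plan A: monthly rate = 11.85%/12 = 0.0098750; payment = 13,000 × 0.0098750 / (1 − (1+0.0098750)^−48) = £341.38.
Total interest on Plan A = 48 × £341.38 − £13,000 = £3,386.24.
Plan B: monthly rate = 5.02%/12 = 0.0041833; payment = 13,000 × 0.0041833 / (1 − (1+0.0041833)^−36) = £389.74.
Total interest on Plan B = 36 × £389.74 − £13,000 = £1,030.64.
Plan B is lower by £2,355.60.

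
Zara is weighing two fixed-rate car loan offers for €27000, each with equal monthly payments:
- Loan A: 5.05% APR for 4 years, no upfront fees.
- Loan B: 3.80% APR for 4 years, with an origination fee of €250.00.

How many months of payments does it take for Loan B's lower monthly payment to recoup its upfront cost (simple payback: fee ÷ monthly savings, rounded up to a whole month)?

17 months

Loan A: at 5.05% the monthly rate is 0.0042083, so the payment is 27,000 × 0.0042083 / (1 − 1.0042083^−48) = €622.40.
Loan B: monthly rate = 3.8%/12 = 0.0031667; payment = 27,000 × 0.0031667 / (1 − (1+0.0031667)^−48) = €607.22.
Monthly savings = €622.40 − €607.22 = €15.18.
Break-even = €250.00 / €15.18 = 16.47 → 17 months.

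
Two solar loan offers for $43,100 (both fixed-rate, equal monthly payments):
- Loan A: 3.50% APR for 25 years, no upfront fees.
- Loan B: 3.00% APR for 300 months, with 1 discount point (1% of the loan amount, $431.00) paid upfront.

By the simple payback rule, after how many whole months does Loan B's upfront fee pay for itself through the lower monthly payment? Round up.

Loan A: monthly rate = 3.5%/12 = 0.0029167; payment = 43,100 × 0.0029167 / (1 − (1+0.0029167)^−300) = $215.77.
Loan B: at 3.00% the monthly rate is 0.0025000, so the payment is 43,100 × 0.0025000 / (1 − 1.0025000^−300) = $204.39.
Monthly savings = $215.77 − $204.39 = $11.38.
Break-even = $431.00 / $11.38 = 37.87 → 38 months.

38 months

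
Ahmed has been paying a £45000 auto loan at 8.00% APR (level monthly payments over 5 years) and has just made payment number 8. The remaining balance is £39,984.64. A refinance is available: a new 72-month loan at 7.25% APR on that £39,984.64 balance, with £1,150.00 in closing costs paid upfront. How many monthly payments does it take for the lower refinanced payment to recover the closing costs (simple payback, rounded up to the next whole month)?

Current payment = 45,000 × 8%/12 / (1 − (1+0.0066667)^−60) = £912.44.
Refinanced payment = 39,984.64 × 0.0060417 / (1 − (1+0.0060417)^−72) = £686.51.
Monthly savings = £912.44 − £686.51 = £225.93.
Break-even = £1,150.00 / £225.93 = 5.09 → 6 months.

6 months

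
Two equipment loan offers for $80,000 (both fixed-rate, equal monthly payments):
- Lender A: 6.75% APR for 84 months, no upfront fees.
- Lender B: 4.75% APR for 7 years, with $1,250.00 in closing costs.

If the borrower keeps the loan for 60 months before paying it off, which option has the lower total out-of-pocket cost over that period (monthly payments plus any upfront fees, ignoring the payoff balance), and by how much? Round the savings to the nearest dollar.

Lender A: at 6.75% the monthly rate is 0.0056250, so the payment is 80,000 × 0.0056250 / (1 − 1.0056250^−84) = $1,197.66.
Lender B: at 4.75% the monthly rate is 0.0039583, so the payment is 80,000 × 0.0039583 / (1 − 1.0039583^−84) = $1,121.34.
Over 60 months: Lender A costs 60 × $1,197.66 = $71,859.60; Lender B costs 60 × $1,121.34 + $1,250.00 = $68,530.40.
Lender B is cheaper by $71,859.60 − $68,530.40 = $3,329.20.

Lender B by $3,329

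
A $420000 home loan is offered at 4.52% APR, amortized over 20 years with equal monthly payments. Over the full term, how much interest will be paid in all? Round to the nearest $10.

$218,800

At 4.52% the monthly rate is 0.0037667, so the payment is 420,000 × 0.0037667 / (1 − 1.0037667^−240) = $2,661.66.
Total paid = 240 × $2,661.66 = $638,798.40; interest = $638,798.40 − $420,000 = $218,798.40.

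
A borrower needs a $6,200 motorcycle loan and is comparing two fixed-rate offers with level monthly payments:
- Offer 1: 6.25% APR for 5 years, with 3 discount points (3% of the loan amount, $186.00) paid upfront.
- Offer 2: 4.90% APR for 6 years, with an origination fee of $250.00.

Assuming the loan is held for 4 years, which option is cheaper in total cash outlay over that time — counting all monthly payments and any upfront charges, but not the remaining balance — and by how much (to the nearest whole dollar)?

Offer 1: at 6.25% the monthly rate is 0.0052083, so the payment is 6,200 × 0.0052083 / (1 − 1.0052083^−60) = $120.59.
Offer 2: at 4.90% the monthly rate is 0.0040833, so the payment is 6,200 × 0.0040833 / (1 − 1.0040833^−72) = $99.56.
Over 48 months: Offer 1 costs 48 × $120.59 + $186.00 = $5,974.32; Offer 2 costs 48 × $99.56 + $250.00 = $5,028.88.
Offer 2 is cheaper by $5,974.32 − $5,028.88 = $945.44.

Offer 2 by $945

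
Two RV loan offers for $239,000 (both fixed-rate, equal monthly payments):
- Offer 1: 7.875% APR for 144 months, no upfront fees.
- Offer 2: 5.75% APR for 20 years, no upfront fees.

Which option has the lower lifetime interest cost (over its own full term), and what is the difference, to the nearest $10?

Offer 1 by $32,530

Offer 1: at 7.875% the monthly rate is 0.0065625, so the payment is 239,000 × 0.0065625 / (1 − 1.0065625^−144) = $2,570.71.
Total interest on Offer 1 = 144 × $2,570.71 − $239,000 = $131,182.24.
Offer 2: at 5.75% the monthly rate is 0.0047917, so the payment is 239,000 × 0.0047917 / (1 − 1.0047917^−240) = $1,677.98.
Total interest on Offer 2 = 240 × $1,677.98 − $239,000 = $163,715.20.
Offer 1 is lower by $32,532.96.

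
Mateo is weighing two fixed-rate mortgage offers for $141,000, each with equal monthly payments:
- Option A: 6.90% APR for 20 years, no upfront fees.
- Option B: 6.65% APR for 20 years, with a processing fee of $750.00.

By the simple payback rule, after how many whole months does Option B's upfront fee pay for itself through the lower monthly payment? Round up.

Option A: at 6.90% the monthly rate is 0.0057500, so the payment is 141,000 × 0.0057500 / (1 − 1.0057500^−240) = $1,084.72.
Option B: monthly rate = 6.65%/12 = 0.0055417; payment = 141,000 × 0.0055417 / (1 − (1+0.0055417)^−240) = $1,063.75.
Monthly savings = $1,084.72 − $1,063.75 = $20.97.
Break-even = $750.00 / $20.97 = 35.77 → 36 months.

36 months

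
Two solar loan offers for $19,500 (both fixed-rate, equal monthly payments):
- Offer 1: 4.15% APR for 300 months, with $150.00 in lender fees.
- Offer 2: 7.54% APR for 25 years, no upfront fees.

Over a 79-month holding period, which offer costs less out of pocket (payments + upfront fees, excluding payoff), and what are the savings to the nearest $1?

Offer 1 by $3,015

Offer 1: monthly rate = 4.15%/12 = 0.0034583; payment = 19,500 × 0.0034583 / (1 − (1+0.0034583)^−300) = $104.55.
Offer 2: monthly rate = 7.54%/12 = 0.0062833; payment = 19,500 × 0.0062833 / (1 − (1+0.0062833)^−300) = $144.61.
Over 79 months: Offer 1 costs 79 × $104.55 + $150.00 = $8,409.45; Offer 2 costs 79 × $144.61 = $11,424.19.
Offer 1 is cheaper by $11,424.19 − $8,409.45 = $3,014.74.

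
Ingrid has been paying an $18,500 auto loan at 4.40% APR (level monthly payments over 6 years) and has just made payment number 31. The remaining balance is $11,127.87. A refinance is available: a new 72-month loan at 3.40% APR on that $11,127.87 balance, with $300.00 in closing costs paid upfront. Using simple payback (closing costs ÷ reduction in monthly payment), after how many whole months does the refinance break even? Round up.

Current payment = 18,500 × 4.4%/12 / (1 − (1+0.0036667)^−72) = $292.82.
Refinanced payment = 11,127.87 × 0.0028333 / (1 − (1+0.0028333)^−72) = $171.07.
Monthly savings = $292.82 − $171.07 = $121.75.
Break-even = $300.00 / $121.75 = 2.46 → 3 months.

3 months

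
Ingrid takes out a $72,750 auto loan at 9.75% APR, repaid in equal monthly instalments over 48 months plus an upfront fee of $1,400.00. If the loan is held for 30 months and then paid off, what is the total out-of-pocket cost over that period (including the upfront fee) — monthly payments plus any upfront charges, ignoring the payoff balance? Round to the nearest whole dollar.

$56,492

At 9.75% the monthly rate is 0.0081250, so the payment is 72,750 × 0.0081250 / (1 − 1.0081250^−48) = $1,836.41.
Total outlay = 30 × $1,836.41 + $1,400.00 = $56,492.30.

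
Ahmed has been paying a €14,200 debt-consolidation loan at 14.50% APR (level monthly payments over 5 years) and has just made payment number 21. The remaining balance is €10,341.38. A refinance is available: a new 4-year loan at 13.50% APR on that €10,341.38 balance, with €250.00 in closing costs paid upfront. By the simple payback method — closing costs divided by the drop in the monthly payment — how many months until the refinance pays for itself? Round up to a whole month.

5 months

Current payment = 14,200 × 14.5%/12 / (1 − (1+0.0120833)^−60) = €334.10.
Refinanced payment = 10,341.38 × 0.0112500 / (1 − (1+0.0112500)^−48) = €280.01.
Monthly savings = €334.10 − €280.01 = €54.09.
Break-even = €250.00 / €54.09 = 4.62 → 5 months.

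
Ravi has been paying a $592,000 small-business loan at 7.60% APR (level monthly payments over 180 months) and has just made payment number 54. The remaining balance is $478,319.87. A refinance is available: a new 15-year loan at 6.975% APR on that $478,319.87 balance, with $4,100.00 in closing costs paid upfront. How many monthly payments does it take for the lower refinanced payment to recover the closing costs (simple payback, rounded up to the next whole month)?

Current payment = 592,000 × 7.6%/12 / (1 − (1+0.0063333)^−180) = $5,521.61.
Refinanced payment = 478,319.87 × 0.0058125 / (1 − (1+0.0058125)^−180) = $4,292.59.
Monthly savings = $5,521.61 − $4,292.59 = $1,229.02.
Break-even = $4,100.00 / $1,229.02 = 3.34 → 4 months.

4 months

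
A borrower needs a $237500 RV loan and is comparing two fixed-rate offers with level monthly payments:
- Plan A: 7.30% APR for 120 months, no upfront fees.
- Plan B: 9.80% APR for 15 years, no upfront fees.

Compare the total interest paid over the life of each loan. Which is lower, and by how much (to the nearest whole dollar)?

Plan A by $118,845

Plan A: monthly rate = 7.3%/12 = 0.0060833; payment = 237,500 × 0.0060833 / (1 − (1+0.0060833)^−120) = $2,794.44.
Total interest on Plan A = 120 × $2,794.44 − $237,500 = $97,832.80.
Plan B: monthly rate = 9.8%/12 = 0.0081667; payment = 237,500 × 0.0081667 / (1 − (1+0.0081667)^−180) = $2,523.21.
Total interest on Plan B = 180 × $2,523.21 − $237,500 = $216,677.80.
Plan A is lower by $118,845.00.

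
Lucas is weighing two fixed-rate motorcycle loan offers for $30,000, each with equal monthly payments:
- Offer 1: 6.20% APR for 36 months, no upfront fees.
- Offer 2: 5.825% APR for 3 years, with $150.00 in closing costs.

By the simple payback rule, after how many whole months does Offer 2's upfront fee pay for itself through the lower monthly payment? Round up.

Offer 1: monthly rate = 6.2%/12 = 0.0051667; payment = 30,000 × 0.0051667 / (1 − (1+0.0051667)^−36) = $915.38.
Offer 2: at 5.825% the monthly rate is 0.0048542, so the payment is 30,000 × 0.0048542 / (1 − 1.0048542^−36) = $910.28.
Monthly savings = $915.38 − $910.28 = $5.10.
Break-even = $150.00 / $5.10 = 29.41 → 30 months.

30 months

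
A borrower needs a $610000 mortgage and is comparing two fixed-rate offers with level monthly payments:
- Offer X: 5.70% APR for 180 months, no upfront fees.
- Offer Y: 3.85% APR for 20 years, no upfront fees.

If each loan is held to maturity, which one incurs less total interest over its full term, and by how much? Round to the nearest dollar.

Offer Y by $33,227

Offer X: at 5.70% the monthly rate is 0.0047500, so the payment is 610,000 × 0.0047500 / (1 − 1.0047500^−180) = $5,049.18.
Total interest on Offer X = 180 × $5,049.18 − $610,000 = $298,852.40.
Offer Y: monthly rate = 3.85%/12 = 0.0032083; payment = 610,000 × 0.0032083 / (1 − (1+0.0032083)^−240) = $3,648.44.
Total interest on Offer Y = 240 × $3,648.44 − $610,000 = $265,625.60.
Offer Y is lower by $33,226.80.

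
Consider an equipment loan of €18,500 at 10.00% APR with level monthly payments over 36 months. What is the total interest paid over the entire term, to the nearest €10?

At 10.00% the monthly rate is 0.0083333, so the payment is 18,500 × 0.0083333 / (1 − 1.0083333^−36) = €596.94.
Total paid = 36 × €596.94 = €21,489.84; interest = €21,489.84 − €18,500 = €2,989.84.

€2,990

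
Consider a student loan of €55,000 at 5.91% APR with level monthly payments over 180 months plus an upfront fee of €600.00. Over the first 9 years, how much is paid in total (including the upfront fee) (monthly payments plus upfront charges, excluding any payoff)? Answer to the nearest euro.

€50,437

At 5.91% the monthly rate is 0.0049250, so the payment is 55,000 × 0.0049250 / (1 − 1.0049250^−180) = €461.45.
Total outlay = 108 × €461.45 + €600.00 = €50,436.60.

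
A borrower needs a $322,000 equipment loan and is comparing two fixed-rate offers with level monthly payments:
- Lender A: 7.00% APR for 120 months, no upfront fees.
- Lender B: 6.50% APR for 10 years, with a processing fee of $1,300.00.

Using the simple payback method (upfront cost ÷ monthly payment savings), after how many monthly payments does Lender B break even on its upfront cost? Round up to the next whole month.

Lender A: at 7.00% the monthly rate is 0.0058333, so the payment is 322,000 × 0.0058333 / (1 − 1.0058333^−120) = $3,738.69.
Lender B: at 6.50% the monthly rate is 0.0054167, so the payment is 322,000 × 0.0054167 / (1 − 1.0054167^−120) = $3,656.24.
Monthly savings = $3,738.69 − $3,656.24 = $82.45.
Break-even = $1,300.00 / $82.45 = 15.77 → 16 months.

16 months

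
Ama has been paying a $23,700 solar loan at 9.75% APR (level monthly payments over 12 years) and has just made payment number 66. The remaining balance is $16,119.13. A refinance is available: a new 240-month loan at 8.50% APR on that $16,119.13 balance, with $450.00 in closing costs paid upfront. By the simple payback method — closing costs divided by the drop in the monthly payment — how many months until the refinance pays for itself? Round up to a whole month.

Current payment = 23,700 × 9.75%/12 / (1 − (1+0.0081250)^−144) = $279.82.
Refinanced payment = 16,119.13 × 0.0070833 / (1 − (1+0.0070833)^−240) = $139.89.
Monthly savings = $279.82 − $139.89 = $139.93.
Break-even = $450.00 / $139.93 = 3.22 → 4 months.

4 months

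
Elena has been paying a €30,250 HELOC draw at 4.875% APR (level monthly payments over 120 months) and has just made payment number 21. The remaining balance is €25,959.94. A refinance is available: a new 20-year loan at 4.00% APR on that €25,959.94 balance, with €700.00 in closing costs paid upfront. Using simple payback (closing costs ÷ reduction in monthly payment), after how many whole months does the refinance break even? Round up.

5 months

Current payment = 30,250 × 4.875%/12 / (1 − (1+0.0040625)^−120) = €319.00.
Refinanced payment = 25,959.94 × 0.0033333 / (1 − (1+0.0033333)^−240) = €157.31.
Monthly savings = €319.00 − €157.31 = €161.69.
Break-even = €700.00 / €161.69 = 4.33 → 5 months.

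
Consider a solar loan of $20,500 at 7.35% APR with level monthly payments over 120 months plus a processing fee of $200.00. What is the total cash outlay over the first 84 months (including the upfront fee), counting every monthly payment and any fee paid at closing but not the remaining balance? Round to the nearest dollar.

Monthly rate = 7.35%/12 = 0.0061250; payment = 20,500 × 0.0061250 / (1 − (1+0.0061250)^−120) = $241.74.
Total outlay = 84 × $241.74 + $200.00 = $20,506.16.

$20,506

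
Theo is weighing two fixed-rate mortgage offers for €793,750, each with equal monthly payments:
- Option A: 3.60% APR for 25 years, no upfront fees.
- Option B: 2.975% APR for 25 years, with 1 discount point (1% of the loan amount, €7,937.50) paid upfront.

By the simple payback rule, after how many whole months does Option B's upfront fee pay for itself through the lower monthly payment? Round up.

Option A: at 3.60% the monthly rate is 0.0030000, so the payment is 793,750 × 0.0030000 / (1 − 1.0030000^−300) = €4,016.40.
Option B: at 2.975% the monthly rate is 0.0024792, so the payment is 793,750 × 0.0024792 / (1 − 1.0024792^−300) = €3,753.74.
Monthly savings = €4,016.40 − €3,753.74 = €262.66.
Break-even = €7,937.50 / €262.66 = 30.22 → 31 months.

31 months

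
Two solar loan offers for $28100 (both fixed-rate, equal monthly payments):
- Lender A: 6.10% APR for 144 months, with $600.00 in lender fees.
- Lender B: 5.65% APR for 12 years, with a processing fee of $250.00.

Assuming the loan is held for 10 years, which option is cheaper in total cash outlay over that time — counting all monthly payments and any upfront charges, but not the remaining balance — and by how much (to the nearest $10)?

Lender A: monthly rate = 6.1%/12 = 0.0050833; payment = 28,100 × 0.0050833 / (1 − (1+0.0050833)^−144) = $275.67.
Lender B: monthly rate = 5.65%/12 = 0.0047083; payment = 28,100 × 0.0047083 / (1 − (1+0.0047083)^−144) = $269.15.
Over 120 months: Lender A costs 120 × $275.67 + $600.00 = $33,680.40; Lender B costs 120 × $269.15 + $250.00 = $32,548.00.
Lender B is cheaper by $33,680.40 − $32,548.00 = $1,132.40.

Lender B by $1,130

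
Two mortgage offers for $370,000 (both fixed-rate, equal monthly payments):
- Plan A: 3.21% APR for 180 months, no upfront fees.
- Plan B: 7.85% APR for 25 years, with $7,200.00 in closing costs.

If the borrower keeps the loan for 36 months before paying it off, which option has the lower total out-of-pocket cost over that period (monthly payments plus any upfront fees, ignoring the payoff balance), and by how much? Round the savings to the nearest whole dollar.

Plan A: monthly rate = 3.21%/12 = 0.0026750; payment = 370,000 × 0.0026750 / (1 − (1+0.0026750)^−180) = $2,592.69.
Plan B: monthly rate = 7.85%/12 = 0.0065417; payment = 370,000 × 0.0065417 / (1 − (1+0.0065417)^−300) = $2,819.05.
Over 36 months: Plan A costs 36 × $2,592.69 = $93,336.84; Plan B costs 36 × $2,819.05 + $7,200.00 = $108,685.80.
Plan A is cheaper by $108,685.80 − $93,336.84 = $15,348.96.

Plan A by $15,349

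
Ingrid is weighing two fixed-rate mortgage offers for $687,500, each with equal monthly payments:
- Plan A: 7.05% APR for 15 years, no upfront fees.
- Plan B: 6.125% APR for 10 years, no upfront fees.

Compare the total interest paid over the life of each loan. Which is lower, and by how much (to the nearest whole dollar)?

Plan B by $194,656

Plan A: at 7.05% the monthly rate is 0.0058750, so the payment is 687,500 × 0.0058750 / (1 − 1.0058750^−180) = $6,198.68.
Total interest on Plan A = 180 × $6,198.68 − $687,500 = $428,262.40.
Plan B: monthly rate = 6.125%/12 = 0.0051042; payment = 687,500 × 0.0051042 / (1 − (1+0.0051042)^−120) = $7,675.89.
Total interest on Plan B = 120 × $7,675.89 − $687,500 = $233,606.80.
Plan B is lower by $194,655.60.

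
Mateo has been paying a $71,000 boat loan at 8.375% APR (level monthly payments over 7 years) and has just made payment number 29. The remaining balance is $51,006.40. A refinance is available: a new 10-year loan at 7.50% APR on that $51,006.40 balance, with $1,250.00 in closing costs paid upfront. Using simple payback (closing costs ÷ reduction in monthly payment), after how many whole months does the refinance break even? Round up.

Current payment = 71,000 × 8.375%/12 / (1 − (1+0.0069792)^−84) = $1,119.93.
Refinanced payment = 51,006.40 × 0.0062500 / (1 − (1+0.0062500)^−120) = $605.45.
Monthly savings = $1,119.93 − $605.45 = $514.48.
Break-even = $1,250.00 / $514.48 = 2.43 → 3 months.

3 months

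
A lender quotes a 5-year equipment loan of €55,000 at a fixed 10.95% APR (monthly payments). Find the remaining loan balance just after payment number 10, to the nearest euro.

With monthly rate i = 10.95%/12 = 0.0091250, the balance after k of n payments is P · [(1+i)^n − (1+i)^k] / [(1+i)^n − 1].
(1+0.0091250)^60 = 1.72463791 and (1+0.0091250)^10 = 1.09508960, so the balance is 55,000 × (1.72463791 − 1.09508960) / (1.72463791 − 1) = €47,782.70.

€47,783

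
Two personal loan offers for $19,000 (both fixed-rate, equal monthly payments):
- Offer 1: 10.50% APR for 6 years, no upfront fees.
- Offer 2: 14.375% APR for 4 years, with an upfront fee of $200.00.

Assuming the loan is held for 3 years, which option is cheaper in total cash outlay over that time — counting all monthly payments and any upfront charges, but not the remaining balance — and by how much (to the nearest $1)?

Offer 1: at 10.50% the monthly rate is 0.0087500, so the payment is 19,000 × 0.0087500 / (1 − 1.0087500^−72) = $356.80.
Offer 2: at 14.375% the monthly rate is 0.0119792, so the payment is 19,000 × 0.0119792 / (1 − 1.0119792^−48) = $522.78.
Over 36 months: Offer 1 costs 36 × $356.80 = $12,844.80; Offer 2 costs 36 × $522.78 + $200.00 = $19,020.08.
Offer 1 is cheaper by $19,020.08 − $12,844.80 = $6,175.28.

Offer 1 by $6,175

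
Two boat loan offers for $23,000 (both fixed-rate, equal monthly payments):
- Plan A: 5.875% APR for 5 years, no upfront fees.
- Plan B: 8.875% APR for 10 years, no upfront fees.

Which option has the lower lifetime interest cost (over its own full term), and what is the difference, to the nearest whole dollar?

Plan A by $8,177

Plan A: at 5.875% the monthly rate is 0.0048958, so the payment is 23,000 × 0.0048958 / (1 − 1.0048958^−60) = $443.32.
Total interest on Plan A = 60 × $443.32 − $23,000 = $3,599.20.
Plan B: monthly rate = 8.875%/12 = 0.0073958; payment = 23,000 × 0.0073958 / (1 − (1+0.0073958)^−120) = $289.80.
Total interest on Plan B = 120 × $289.80 − $23,000 = $11,776.00.
Plan A is lower by $8,176.80.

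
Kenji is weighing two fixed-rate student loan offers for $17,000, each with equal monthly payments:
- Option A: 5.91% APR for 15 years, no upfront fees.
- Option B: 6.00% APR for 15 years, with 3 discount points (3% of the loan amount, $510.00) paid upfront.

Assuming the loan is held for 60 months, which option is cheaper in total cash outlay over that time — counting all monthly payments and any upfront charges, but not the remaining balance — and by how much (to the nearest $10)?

Option A: at 5.91% the monthly rate is 0.0049250, so the payment is 17,000 × 0.0049250 / (1 − 1.0049250^−180) = $142.63.
Option B: at 6.00% the monthly rate is 0.0050000, so the payment is 17,000 × 0.0050000 / (1 − 1.0050000^−180) = $143.46.
Over 60 months: Option A costs 60 × $142.63 = $8,557.80; Option B costs 60 × $143.46 + $510.00 = $9,117.60.
Option A is cheaper by $9,117.60 − $8,557.80 = $559.80.

Option A by $560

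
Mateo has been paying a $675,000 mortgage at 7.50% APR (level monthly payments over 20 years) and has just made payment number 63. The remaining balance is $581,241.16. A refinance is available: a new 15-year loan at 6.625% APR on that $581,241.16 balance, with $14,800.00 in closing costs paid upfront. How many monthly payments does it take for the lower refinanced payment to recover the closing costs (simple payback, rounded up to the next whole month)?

45 months

Current payment = 675,000 × 7.5%/12 / (1 − (1+0.0062500)^−240) = $5,437.75.
Refinanced payment = 581,241.16 × 0.0055208 / (1 − (1+0.0055208)^−180) = $5,103.26.
Monthly savings = $5,437.75 − $5,103.26 = $334.49.
Break-even = $14,800.00 / $334.49 = 44.25 → 45 months.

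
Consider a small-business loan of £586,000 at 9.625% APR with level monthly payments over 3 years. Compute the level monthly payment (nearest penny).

Monthly rate = 9.625%/12 = 0.0080208; payment = 586,000 × 0.0080208 / (1 − (1+0.0080208)^−36) = £18,805.57.

£18,805.57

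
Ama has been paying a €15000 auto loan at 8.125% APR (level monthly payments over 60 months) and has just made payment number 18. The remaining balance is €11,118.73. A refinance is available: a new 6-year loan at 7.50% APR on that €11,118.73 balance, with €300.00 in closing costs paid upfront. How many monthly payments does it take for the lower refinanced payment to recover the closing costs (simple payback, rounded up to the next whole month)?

Current payment = 15,000 × 8.125%/12 / (1 − (1+0.0067708)^−60) = €305.04.
Refinanced payment = 11,118.73 × 0.0062500 / (1 − (1+0.0062500)^−72) = €192.24.
Monthly savings = €305.04 − €192.24 = €112.80.
Break-even = €300.00 / €112.80 = 2.66 → 3 months.

3 months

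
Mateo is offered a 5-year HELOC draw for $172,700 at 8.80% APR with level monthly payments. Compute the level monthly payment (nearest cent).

$3,568.23

At 8.80% the monthly rate is 0.0073333, so the payment is 172,700 × 0.0073333 / (1 − 1.0073333^−60) = $3,568.23.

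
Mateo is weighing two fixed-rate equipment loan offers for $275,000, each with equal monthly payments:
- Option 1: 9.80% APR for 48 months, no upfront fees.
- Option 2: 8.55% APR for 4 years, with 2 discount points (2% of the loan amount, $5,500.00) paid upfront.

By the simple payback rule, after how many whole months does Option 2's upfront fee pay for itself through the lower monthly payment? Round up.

Option 1: monthly rate = 9.8%/12 = 0.0081667; payment = 275,000 × 0.0081667 / (1 − (1+0.0081667)^−48) = $6,948.33.
Option 2: monthly rate = 8.55%/12 = 0.0071250; payment = 275,000 × 0.0071250 / (1 − (1+0.0071250)^−48) = $6,784.78.
Monthly savings = $6,948.33 − $6,784.78 = $163.55.
Break-even = $5,500.00 / $163.55 = 33.63 → 34 months.

34 months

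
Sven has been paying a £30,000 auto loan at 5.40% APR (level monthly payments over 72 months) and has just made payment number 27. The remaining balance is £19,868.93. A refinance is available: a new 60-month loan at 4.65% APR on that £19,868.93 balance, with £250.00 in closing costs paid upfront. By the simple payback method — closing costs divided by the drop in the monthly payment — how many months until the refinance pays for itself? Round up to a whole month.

Current payment = 30,000 × 5.4%/12 / (1 − (1+0.0045000)^−72) = £488.73.
Refinanced payment = 19,868.93 × 0.0038750 / (1 − (1+0.0038750)^−60) = £371.77.
Monthly savings = £488.73 − £371.77 = £116.96.
Break-even = £250.00 / £116.96 = 2.14 → 3 months.

3 months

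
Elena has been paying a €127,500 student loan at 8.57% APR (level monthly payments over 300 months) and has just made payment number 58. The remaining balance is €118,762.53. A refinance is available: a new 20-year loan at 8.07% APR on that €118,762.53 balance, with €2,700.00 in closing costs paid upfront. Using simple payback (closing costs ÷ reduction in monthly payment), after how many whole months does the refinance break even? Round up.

Current payment = 127,500 × 8.57%/12 / (1 − (1+0.0071417)^−300) = €1,032.69.
Refinanced payment = 118,762.53 × 0.0067250 / (1 − (1+0.0067250)^−240) = €998.56.
Monthly savings = €1,032.69 − €998.56 = €34.13.
Break-even = €2,700.00 / €34.13 = 79.11 → 80 months.

80 months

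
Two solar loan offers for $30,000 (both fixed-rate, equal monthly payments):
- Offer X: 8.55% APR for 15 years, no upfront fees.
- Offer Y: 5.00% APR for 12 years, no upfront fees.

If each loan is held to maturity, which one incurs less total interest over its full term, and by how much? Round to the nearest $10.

Offer X: monthly rate = 8.55%/12 = 0.0071250; payment = 30,000 × 0.0071250 / (1 − (1+0.0071250)^−180) = $296.30.
Total interest on Offer X = 180 × $296.30 − $30,000 = $23,334.00.
Offer Y: monthly rate = 5%/12 = 0.0041667; payment = 30,000 × 0.0041667 / (1 − (1+0.0041667)^−144) = $277.47.
Total interest on Offer Y = 144 × $277.47 − $30,000 = $9,955.68.
Offer Y is lower by $13,378.32.

Offer Y by $13,380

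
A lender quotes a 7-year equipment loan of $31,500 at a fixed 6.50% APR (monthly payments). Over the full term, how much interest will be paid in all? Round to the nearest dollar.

$7,792

Monthly rate = 6.5%/12 = 0.0054167; payment = 31,500 × 0.0054167 / (1 − (1+0.0054167)^−84) = $467.76.
Total paid = 84 × $467.76 = $39,291.84; interest = $39,291.84 − $31,500 = $7,791.84.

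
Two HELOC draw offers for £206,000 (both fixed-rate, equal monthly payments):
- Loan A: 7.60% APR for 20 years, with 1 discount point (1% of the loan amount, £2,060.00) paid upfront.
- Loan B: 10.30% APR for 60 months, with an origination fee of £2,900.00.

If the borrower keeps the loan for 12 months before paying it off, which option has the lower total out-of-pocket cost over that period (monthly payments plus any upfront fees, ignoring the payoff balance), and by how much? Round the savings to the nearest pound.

Loan A: monthly rate = 7.6%/12 = 0.0063333; payment = 206,000 × 0.0063333 / (1 − (1+0.0063333)^−240) = £1,672.14.
Loan B: monthly rate = 10.3%/12 = 0.0085833; payment = 206,000 × 0.0085833 / (1 − (1+0.0085833)^−60) = £4,407.36.
Over 12 months: Loan A costs 12 × £1,672.14 + £2,060.00 = £22,125.68; Loan B costs 12 × £4,407.36 + £2,900.00 = £55,788.32.
Loan A is cheaper by £55,788.32 − £22,125.68 = £33,662.64.

Loan A by £33,663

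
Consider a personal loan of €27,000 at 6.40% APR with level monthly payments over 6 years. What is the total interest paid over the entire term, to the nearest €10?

Monthly rate = 6.4%/12 = 0.0053333; payment = 27,000 × 0.0053333 / (1 − (1+0.0053333)^−72) = €452.58.
Total paid = 72 × €452.58 = €32,585.76; interest = €32,585.76 − €27,000 = €5,585.76.

€5,590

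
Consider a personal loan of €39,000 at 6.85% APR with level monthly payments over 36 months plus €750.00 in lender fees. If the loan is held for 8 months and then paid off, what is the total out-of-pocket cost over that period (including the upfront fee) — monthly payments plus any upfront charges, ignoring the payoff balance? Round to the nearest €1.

At 6.85% the monthly rate is 0.0057083, so the payment is 39,000 × 0.0057083 / (1 − 1.0057083^−36) = €1,201.53.
Total outlay = 8 × €1,201.53 + €750.00 = €10,362.24.

€10,362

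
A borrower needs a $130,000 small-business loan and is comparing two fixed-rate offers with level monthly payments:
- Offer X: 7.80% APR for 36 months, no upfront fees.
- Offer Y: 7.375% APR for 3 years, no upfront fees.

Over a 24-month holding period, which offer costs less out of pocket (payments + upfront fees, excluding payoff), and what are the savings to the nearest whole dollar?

Offer Y by $609

Offer X: monthly rate = 7.8%/12 = 0.0065000; payment = 130,000 × 0.0065000 / (1 − (1+0.0065000)^−36) = $4,061.74.
Offer Y: at 7.375% the monthly rate is 0.0061458, so the payment is 130,000 × 0.0061458 / (1 − 1.0061458^−36) = $4,036.35.
Over 24 months: Offer X costs 24 × $4,061.74 = $97,481.76; Offer Y costs 24 × $4,036.35 = $96,872.40.
Offer Y is cheaper by $97,481.76 − $96,872.40 = $609.36.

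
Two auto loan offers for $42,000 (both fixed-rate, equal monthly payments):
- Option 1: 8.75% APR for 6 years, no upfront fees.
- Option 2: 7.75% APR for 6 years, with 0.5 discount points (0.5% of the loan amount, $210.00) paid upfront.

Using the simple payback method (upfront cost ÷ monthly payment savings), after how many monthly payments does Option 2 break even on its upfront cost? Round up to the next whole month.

Option 1: monthly rate = 8.75%/12 = 0.0072917; payment = 42,000 × 0.0072917 / (1 − (1+0.0072917)^−72) = $751.87.
Option 2: at 7.75% the monthly rate is 0.0064583, so the payment is 42,000 × 0.0064583 / (1 − 1.0064583^−72) = $731.28.
Monthly savings = $751.87 − $731.28 = $20.59.
Break-even = $210.00 / $20.59 = 10.20 → 11 months.

11 months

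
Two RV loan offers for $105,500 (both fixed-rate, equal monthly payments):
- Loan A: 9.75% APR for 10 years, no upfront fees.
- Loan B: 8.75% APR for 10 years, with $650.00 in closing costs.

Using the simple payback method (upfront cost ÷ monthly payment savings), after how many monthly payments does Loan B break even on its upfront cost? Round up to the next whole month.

12 months

Loan A: at 9.75% the monthly rate is 0.0081250, so the payment is 105,500 × 0.0081250 / (1 − 1.0081250^−120) = $1,379.63.
Loan B: at 8.75% the monthly rate is 0.0072917, so the payment is 105,500 × 0.0072917 / (1 − 1.0072917^−120) = $1,322.20.
Monthly savings = $1,379.63 − $1,322.20 = $57.43.
Break-even = $650.00 / $57.43 = 11.32 → 12 months.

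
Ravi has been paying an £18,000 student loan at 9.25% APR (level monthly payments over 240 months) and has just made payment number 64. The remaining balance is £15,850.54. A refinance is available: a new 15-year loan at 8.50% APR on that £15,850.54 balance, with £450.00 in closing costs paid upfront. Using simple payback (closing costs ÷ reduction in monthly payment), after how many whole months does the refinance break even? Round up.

Current payment = 18,000 × 9.25%/12 / (1 − (1+0.0077083)^−240) = £164.86.
Refinanced payment = 15,850.54 × 0.0070833 / (1 − (1+0.0070833)^−180) = £156.09.
Monthly savings = £164.86 − £156.09 = £8.77.
Break-even = £450.00 / £8.77 = 51.31 → 52 months.

52 months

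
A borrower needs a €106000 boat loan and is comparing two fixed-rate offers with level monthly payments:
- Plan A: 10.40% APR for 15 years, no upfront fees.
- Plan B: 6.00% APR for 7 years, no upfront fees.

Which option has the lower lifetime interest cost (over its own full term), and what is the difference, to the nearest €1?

Plan A: monthly rate = 10.4%/12 = 0.0086667; payment = 106,000 × 0.0086667 / (1 − (1+0.0086667)^−180) = €1,165.16.
Total interest on Plan A = 180 × €1,165.16 − €106,000 = €103,728.80.
Plan B: monthly rate = 6%/12 = 0.0050000; payment = 106,000 × 0.0050000 / (1 − (1+0.0050000)^−84) = €1,548.51.
Total interest on Plan B = 84 × €1,548.51 − €106,000 = €24,074.84.
Plan B is lower by €79,653.96.

Plan B by €79,654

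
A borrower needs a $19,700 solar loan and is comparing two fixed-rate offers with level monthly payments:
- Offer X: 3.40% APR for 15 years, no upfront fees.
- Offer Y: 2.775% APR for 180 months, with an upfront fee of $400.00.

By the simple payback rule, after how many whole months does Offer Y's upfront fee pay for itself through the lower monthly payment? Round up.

Offer X: monthly rate = 3.4%/12 = 0.0028333; payment = 19,700 × 0.0028333 / (1 − (1+0.0028333)^−180) = $139.87.
Offer Y: at 2.775% the monthly rate is 0.0023125, so the payment is 19,700 × 0.0023125 / (1 − 1.0023125^−180) = $133.92.
Monthly savings = $139.87 − $133.92 = $5.95.
Break-even = $400.00 / $5.95 = 67.23 → 68 months.

68 months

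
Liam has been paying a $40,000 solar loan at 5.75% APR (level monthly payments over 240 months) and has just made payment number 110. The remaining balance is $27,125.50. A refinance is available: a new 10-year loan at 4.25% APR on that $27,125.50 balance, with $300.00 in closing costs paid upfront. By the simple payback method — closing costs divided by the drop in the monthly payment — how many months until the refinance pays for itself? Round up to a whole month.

Current payment = 40,000 × 5.75%/12 / (1 − (1+0.0047917)^−240) = $280.83.
Refinanced payment = 27,125.50 × 0.0035417 / (1 − (1+0.0035417)^−120) = $277.87.
Monthly savings = $280.83 − $277.87 = $2.96.
Break-even = $300.00 / $2.96 = 101.35 → 102 months.

102 months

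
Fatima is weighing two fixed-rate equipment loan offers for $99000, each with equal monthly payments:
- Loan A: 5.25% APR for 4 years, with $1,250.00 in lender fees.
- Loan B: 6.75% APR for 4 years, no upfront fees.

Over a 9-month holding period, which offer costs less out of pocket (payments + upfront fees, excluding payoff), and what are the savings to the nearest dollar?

Loan A: monthly rate = 5.25%/12 = 0.0043750; payment = 99,000 × 0.0043750 / (1 − (1+0.0043750)^−48) = $2,291.13.
Loan B: monthly rate = 6.75%/12 = 0.0056250; payment = 99,000 × 0.0056250 / (1 − (1+0.0056250)^−48) = $2,359.21.
Over 9 months: Loan A costs 9 × $2,291.13 + $1,250.00 = $21,870.17; Loan B costs 9 × $2,359.21 = $21,232.89.
Loan B is cheaper by $21,870.17 − $21,232.89 = $637.28.

Loan B by $637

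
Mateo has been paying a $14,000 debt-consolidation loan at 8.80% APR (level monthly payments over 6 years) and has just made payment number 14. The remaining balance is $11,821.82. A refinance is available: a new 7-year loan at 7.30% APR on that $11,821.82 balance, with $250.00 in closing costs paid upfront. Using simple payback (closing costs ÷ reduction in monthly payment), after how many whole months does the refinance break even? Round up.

Current payment = 14,000 × 8.8%/12 / (1 − (1+0.0073333)^−72) = $250.97.
Refinanced payment = 11,821.82 × 0.0060833 / (1 − (1+0.0060833)^−84) = $180.16.
Monthly savings = $250.97 − $180.16 = $70.81.
Break-even = $250.00 / $70.81 = 3.53 → 4 months.

4 months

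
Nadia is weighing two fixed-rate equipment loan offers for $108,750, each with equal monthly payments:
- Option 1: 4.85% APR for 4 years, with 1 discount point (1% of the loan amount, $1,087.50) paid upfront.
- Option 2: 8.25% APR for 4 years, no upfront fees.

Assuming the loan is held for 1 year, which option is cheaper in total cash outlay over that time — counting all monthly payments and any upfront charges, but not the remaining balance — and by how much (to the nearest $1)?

Option 1 by $960

Option 1: at 4.85% the monthly rate is 0.0040417, so the payment is 108,750 × 0.0040417 / (1 − 1.0040417^−48) = $2,497.05.
Option 2: monthly rate = 8.25%/12 = 0.0068750; payment = 108,750 × 0.0068750 / (1 − (1+0.0068750)^−48) = $2,667.69.
Over 12 months: Option 1 costs 12 × $2,497.05 + $1,087.50 = $31,052.10; Option 2 costs 12 × $2,667.69 = $32,012.28.
Option 1 is cheaper by $32,012.28 − $31,052.10 = $960.18.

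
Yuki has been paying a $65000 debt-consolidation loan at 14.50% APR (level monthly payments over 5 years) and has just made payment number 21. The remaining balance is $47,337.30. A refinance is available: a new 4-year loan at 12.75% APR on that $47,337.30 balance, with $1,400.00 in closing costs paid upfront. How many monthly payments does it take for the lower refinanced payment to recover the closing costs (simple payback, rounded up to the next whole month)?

Current payment = 65,000 × 14.5%/12 / (1 − (1+0.0120833)^−60) = $1,529.34.
Refinanced payment = 47,337.30 × 0.0106250 / (1 − (1+0.0106250)^−48) = $1,264.08.
Monthly savings = $1,529.34 − $1,264.08 = $265.26.
Break-even = $1,400.00 / $265.26 = 5.28 → 6 months.

6 months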